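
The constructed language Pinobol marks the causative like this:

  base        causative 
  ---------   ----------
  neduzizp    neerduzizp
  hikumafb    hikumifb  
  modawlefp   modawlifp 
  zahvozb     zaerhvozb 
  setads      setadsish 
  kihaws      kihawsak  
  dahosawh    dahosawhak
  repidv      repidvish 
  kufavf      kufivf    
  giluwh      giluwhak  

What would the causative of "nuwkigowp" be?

nuwkigowpak

"nuwkigowp" has second-to-last letter 'w'. The stems whose second-to-last letter is 'w' (kihaws → kihawsak, giluwh → giluwhak, dahosawh → dahosawhak) add -ak.
So nuwkigowp → nuwkigowpak.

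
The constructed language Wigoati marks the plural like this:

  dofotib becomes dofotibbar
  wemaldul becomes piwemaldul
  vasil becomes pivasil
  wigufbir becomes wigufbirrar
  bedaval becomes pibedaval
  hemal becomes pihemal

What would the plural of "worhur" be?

worhurrar

vasil and dofotib both have last vowel 'i' yet inflect differently (pivasil, dofotibbar), so the last vowel is not what conditions the rule; the final letter is.
"worhur" ends in -r. The one such stem in the data (wigufbir → wigufbirrar) doubles the final consonant and adds -ar (as does dofotib), so the same rule applies.
So worhur → worhurrar.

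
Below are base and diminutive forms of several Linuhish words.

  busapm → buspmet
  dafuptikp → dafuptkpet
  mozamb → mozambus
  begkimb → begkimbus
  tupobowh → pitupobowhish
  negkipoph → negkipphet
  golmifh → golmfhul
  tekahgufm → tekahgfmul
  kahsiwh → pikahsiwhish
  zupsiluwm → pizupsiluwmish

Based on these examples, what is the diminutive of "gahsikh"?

"gahsikh" has second-to-last letter 'k'. The one such stem in the data (dafuptikp → dafuptkpet) deletes the last vowel and adds -et (as do negkipoph, busapm), so the same rule applies.
The other patterns: stems whose second-to-last letter is 'w' add pi- … -ish around the stem; stems whose second-to-last letter is 'm' add -us; stems whose second-to-last letter is 'f' delete the last vowel and add -ul.
So gahsikh → gahskhet.

gahskhet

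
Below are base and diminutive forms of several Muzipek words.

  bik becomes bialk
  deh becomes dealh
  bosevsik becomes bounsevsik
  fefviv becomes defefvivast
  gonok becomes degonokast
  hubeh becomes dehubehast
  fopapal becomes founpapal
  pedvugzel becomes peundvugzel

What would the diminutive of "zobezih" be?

zounbezih

bik and gonok both end in -k yet inflect differently (bialk, degonokast), so the final letter is not what conditions the rule; the number of vowels is.
"zobezih" has 3 vowels. The stems with 3 vowels (pedvugzel → peundvugzel, bosevsik → bounsevsik, fopapal → founpapal) insert -un- after the first vowel.
So zobezih → zounbezih.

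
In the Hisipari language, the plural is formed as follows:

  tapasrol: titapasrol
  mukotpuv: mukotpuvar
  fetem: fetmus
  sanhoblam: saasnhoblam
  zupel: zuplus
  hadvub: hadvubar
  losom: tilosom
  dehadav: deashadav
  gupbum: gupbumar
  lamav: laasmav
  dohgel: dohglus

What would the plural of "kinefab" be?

tapasrol and dohgel both end in -l yet inflect differently (titapasrol, dohglus), so the final letter is not what conditions the rule; the last vowel is.
"kinefab" has last vowel 'a'. The stems whose last vowel is 'a' (dehadav → deashadav, lamav → laasmav, sanhoblam → saasnhoblam) insert -as- after the first vowel.
The other patterns: stems whose last vowel is 'o' add the prefix ti-; stems whose last vowel is 'e' delete the last vowel and add -us; stems whose last vowel is 'u' add -ar.
So kinefab → kiasnefab.

kiasnefab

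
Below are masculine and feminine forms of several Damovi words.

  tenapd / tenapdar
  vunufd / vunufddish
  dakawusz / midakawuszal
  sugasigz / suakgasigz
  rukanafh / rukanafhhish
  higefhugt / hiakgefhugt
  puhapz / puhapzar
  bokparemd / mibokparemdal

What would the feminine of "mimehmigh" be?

"mimehmigh" has second-to-last letter 'g'. The stems whose second-to-last letter is 'g' (sugasigz → suakgasigz, higefhugt → hiakgefhugt) insert -ak- after the first vowel.
So mimehmigh → miakmehmigh.

miakmehmigh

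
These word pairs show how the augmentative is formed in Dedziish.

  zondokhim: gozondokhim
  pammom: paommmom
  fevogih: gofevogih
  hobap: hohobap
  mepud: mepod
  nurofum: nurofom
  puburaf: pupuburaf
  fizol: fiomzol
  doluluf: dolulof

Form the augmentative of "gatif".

puburaf and doluluf both end in -f yet inflect differently (pupuburaf, dolulof), so the final letter is not what conditions the rule; the last vowel is.
"gatif" has last vowel 'i'. The stems whose last vowel is 'i' (zondokhim → gozondokhim, fevogih → gofevogih) add the prefix go-.
So gatif → gogatif.

gogatif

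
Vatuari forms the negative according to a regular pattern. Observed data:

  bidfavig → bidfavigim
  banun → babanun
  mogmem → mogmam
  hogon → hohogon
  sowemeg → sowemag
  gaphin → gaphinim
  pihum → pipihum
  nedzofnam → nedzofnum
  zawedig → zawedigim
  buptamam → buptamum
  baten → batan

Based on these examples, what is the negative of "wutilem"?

wutilam

buptamam and mogmem both end in -m yet inflect differently (buptamum, mogmam), so the final letter is not what conditions the rule; the last vowel is.
"wutilem" has last vowel 'e'. The stems whose last vowel is 'e' (sowemeg → sowemag, mogmem → mogmam, baten → batan) change the last vowel to 'a'.
So wutilem → wutilam.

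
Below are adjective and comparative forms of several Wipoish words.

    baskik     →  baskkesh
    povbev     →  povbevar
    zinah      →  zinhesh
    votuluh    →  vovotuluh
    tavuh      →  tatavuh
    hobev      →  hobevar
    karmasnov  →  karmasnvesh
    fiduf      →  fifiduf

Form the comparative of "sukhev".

sukhevar

"sukhev" has last vowel 'e'. The stems whose last vowel is 'e' (hobev → hobevar, povbev → povbevar) add -ar.
So sukhev → sukhevar.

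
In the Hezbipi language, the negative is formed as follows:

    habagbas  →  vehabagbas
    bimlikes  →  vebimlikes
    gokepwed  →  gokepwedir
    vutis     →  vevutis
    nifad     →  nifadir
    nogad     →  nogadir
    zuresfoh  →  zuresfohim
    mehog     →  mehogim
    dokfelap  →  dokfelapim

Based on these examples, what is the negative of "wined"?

habagbas and nogad both have last vowel 'a' yet inflect differently (vehabagbas, nogadir), so the last vowel is not what conditions the rule; the final letter is.
"wined" ends in -d. The stems ending in -d (nogad → nogadir, gokepwed → gokepwedir, nifad → nifadir) add -ir.
The other patterns: stems ending in -s add the prefix ve-; stems ending in -g, -h or -p add -im.
So wined → winedir.

winedir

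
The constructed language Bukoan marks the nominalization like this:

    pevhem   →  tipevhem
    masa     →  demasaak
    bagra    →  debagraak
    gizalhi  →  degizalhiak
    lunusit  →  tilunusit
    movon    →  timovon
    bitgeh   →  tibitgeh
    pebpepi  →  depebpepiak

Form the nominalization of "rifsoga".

derifsogaak

gizalhi and lunusit both have last vowel 'i' yet inflect differently (degizalhiak, tilunusit), so the last vowel is not what conditions the rule; whether the stem ends in a vowel or a consonant is.
"rifsoga" ends in a vowel. The stems ending in a vowel (masa → demasaak, gizalhi → degizalhiak, pebpepi → depebpepiak) add de- … -ak around the stem.
The other pattern: stems ending in a consonant add the prefix ti-.
So rifsoga → derifsogaak.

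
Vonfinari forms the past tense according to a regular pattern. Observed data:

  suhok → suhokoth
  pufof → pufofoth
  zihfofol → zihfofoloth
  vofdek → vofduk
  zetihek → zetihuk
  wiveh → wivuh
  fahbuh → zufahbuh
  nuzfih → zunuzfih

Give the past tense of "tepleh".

tepluh

"tepleh" has last vowel 'e'. The stems whose last vowel is 'e' (vofdek → vofduk, zetihek → zetihuk, wiveh → wivuh) change the last vowel to 'u'.
So tepleh → tepluh.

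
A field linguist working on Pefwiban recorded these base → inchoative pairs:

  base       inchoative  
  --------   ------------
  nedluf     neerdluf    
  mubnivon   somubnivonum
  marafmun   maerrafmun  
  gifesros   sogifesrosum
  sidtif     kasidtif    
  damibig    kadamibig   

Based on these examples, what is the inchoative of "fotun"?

mubnivon and marafmun both end in -n yet inflect differently (somubnivonum, maerrafmun), so the final letter is not what conditions the rule; the last vowel is.
"fotun" has last vowel 'u'. The stems whose last vowel is 'u' (marafmun → maerrafmun, nedluf → neerdluf) insert -er- after the first vowel.
The other patterns: stems whose last vowel is 'o' add so- … -um around the stem; stems whose last vowel is 'i' add the prefix ka-.
So fotun → foertun.

foertun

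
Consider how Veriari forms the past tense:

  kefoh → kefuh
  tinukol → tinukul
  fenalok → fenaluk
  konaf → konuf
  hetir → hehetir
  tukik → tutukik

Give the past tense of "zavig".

"zavig" has last vowel 'i'. The stems whose last vowel is 'i' (tukik → tutukik, hetir → hehetir) repeat the first consonant+vowel as a prefix.
So zavig → zazavig.

zazavig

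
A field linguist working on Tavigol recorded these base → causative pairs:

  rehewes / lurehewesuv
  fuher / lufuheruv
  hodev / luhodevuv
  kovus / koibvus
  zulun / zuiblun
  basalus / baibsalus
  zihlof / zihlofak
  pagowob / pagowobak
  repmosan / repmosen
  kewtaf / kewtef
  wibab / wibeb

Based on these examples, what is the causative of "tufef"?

lutufefuv

rehewes and kovus both end in -s yet inflect differently (lurehewesuv, koibvus), so the final letter is not what conditions the rule; the last vowel is.
"tufef" has last vowel 'e'. The stems whose last vowel is 'e' (rehewes → lurehewesuv, fuher → lufuheruv, hodev → luhodevuv) add lu- … -uv around the stem.
The other patterns: stems whose last vowel is 'u' insert -ib- after the first vowel; stems whose last vowel is 'o' add -ak; stems whose last vowel is 'a' change the last vowel to 'e'.
So tufef → lutufefuv.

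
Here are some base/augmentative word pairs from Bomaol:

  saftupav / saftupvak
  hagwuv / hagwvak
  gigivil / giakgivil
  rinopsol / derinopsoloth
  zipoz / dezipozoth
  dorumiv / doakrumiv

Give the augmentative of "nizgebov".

denizgebovoth

rinopsol and gigivil both end in -l yet inflect differently (derinopsoloth, giakgivil), so the final letter is not what conditions the rule; the last vowel is.
"nizgebov" has last vowel 'o'. The stems whose last vowel is 'o' (zipoz → dezipozoth, rinopsol → derinopsoloth) add de- … -oth around the stem.
So nizgebov → denizgebovoth.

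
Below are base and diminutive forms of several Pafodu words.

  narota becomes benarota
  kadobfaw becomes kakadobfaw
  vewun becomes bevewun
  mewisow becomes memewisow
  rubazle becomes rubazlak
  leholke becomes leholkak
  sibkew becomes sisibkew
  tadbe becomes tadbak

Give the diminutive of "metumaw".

"metumaw" ends in -w. The stems ending in -w (kadobfaw → kakadobfaw, mewisow → memewisow, sibkew → sisibkew) repeat the first consonant+vowel as a prefix.
The other patterns: stems ending in -e drop the final letter and add -ak; stems ending in -a or -n add the prefix be-.
So metumaw → memetumaw.

memetumaw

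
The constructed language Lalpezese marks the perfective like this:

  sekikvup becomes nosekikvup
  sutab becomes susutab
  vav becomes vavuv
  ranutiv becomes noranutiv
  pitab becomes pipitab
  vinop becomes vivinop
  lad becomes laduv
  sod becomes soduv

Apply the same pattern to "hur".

huruv

"hur" has 1 vowel. The stems with 1 vowel (sod → soduv, lad → laduv, vav → vavuv) add -uv.
So hur → huruv.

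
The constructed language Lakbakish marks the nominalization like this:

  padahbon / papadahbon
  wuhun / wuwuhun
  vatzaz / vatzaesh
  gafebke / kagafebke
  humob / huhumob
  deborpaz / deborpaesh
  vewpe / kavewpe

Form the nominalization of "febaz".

vewpe and vatzaz both begin with v- yet inflect differently (kavewpe, vatzaesh), so the first letter is not what conditions the rule; the final letter is.
"febaz" ends in -z. The stems ending in -z (vatzaz → vatzaesh, deborpaz → deborpaesh) drop the final letter and add -esh.
The other patterns: stems ending in -e add the prefix ka-; stems ending in -b or -n repeat the first consonant+vowel as a prefix.
So febaz → febaesh.

febaesh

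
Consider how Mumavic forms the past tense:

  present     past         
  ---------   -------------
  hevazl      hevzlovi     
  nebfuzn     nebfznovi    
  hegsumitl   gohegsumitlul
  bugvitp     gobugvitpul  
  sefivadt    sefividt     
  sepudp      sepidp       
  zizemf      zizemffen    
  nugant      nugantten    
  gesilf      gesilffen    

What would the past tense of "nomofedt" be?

nomofidt

hevazl and hegsumitl both end in -l yet inflect differently (hevzlovi, gohegsumitlul), so the final letter is not what conditions the rule; the second-to-last letter is.
"nomofedt" has second-to-last letter 'd'. The stems whose second-to-last letter is 'd' (sefivadt → sefividt, sepudp → sepidp) change the last vowel to 'i'.
So nomofedt → nomofidt.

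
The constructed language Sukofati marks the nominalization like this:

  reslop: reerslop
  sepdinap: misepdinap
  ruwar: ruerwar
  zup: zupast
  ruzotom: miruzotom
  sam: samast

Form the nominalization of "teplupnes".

zup and reslop both end in -p yet inflect differently (zupast, reerslop), so the final letter is not what conditions the rule; the number of vowels is.
"teplupnes" has 3 vowels. The stems with 3 vowels (ruzotom → miruzotom, sepdinap → misepdinap) add the prefix mi-.
The other patterns: stems with 1 vowel add -ast; stems with 2 vowels insert -er- after the first vowel.
So teplupnes → miteplupnes.

miteplupnes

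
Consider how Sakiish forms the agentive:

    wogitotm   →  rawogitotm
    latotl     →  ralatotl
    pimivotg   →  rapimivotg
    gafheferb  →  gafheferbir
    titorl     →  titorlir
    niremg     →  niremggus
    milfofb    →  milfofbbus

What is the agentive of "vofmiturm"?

"vofmiturm" has second-to-last letter 'r'. The stems whose second-to-last letter is 'r' (gafheferb → gafheferbir, titorl → titorlir) add -ir.
The other patterns: stems whose second-to-last letter is 't' add the prefix ra-; stems whose second-to-last letter is 'f' or 'm' double the final consonant and add -us.
So vofmiturm → vofmiturmir.

vofmiturmir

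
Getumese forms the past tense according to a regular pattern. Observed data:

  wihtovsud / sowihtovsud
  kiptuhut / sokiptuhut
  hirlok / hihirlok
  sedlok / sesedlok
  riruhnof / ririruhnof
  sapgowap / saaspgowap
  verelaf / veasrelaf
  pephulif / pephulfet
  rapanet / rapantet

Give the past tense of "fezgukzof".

fefezgukzof

"fezgukzof" has last vowel 'o'. The stems whose last vowel is 'o' (hirlok → hihirlok, sedlok → sesedlok, riruhnof → ririruhnof) repeat the first consonant+vowel as a prefix.
So fezgukzof → fefezgukzof.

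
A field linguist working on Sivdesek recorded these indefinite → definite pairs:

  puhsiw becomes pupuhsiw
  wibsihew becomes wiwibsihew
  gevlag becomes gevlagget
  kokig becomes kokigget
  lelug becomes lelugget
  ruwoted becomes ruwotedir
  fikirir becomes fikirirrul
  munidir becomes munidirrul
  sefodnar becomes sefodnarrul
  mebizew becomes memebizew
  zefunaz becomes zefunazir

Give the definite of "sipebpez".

sipebpezir

kokig and puhsiw both have last vowel 'i' yet inflect differently (kokigget, pupuhsiw), so the last vowel is not what conditions the rule; the final letter is.
"sipebpez" ends in -z. The one such stem in the data (zefunaz → zefunazir) adds -ir, so the same rule applies.
The other patterns: stems ending in -g double the final consonant and add -et; stems ending in -w repeat the first consonant+vowel as a prefix; stems ending in -r double the final consonant and add -ul.
So sipebpez → sipebpezir.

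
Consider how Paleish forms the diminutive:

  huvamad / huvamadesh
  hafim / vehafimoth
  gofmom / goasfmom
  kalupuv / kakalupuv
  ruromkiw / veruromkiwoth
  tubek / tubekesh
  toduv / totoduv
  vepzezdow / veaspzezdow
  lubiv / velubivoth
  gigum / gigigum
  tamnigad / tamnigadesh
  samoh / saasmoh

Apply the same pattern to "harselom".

hafim and gofmom both end in -m yet inflect differently (vehafimoth, goasfmom), so the final letter is not what conditions the rule; the last vowel is.
"harselom" has last vowel 'o'. The stems whose last vowel is 'o' (gofmom → goasfmom, vepzezdow → veaspzezdow, samoh → saasmoh) insert -as- after the first vowel.
The other patterns: stems whose last vowel is 'i' add ve- … -oth around the stem; stems whose last vowel is 'u' repeat the first consonant+vowel as a prefix; stems whose last vowel is 'a' or 'e' add -esh.
So harselom → haasrselom.

haasrselom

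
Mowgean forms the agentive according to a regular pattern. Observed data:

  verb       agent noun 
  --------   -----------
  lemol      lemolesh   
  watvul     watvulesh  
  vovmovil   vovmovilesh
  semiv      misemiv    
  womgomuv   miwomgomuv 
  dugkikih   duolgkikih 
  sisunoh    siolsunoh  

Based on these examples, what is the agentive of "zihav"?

"zihav" ends in -v. The stems ending in -v (semiv → misemiv, womgomuv → miwomgomuv) add the prefix mi-.
So zihav → mizihav.

mizihav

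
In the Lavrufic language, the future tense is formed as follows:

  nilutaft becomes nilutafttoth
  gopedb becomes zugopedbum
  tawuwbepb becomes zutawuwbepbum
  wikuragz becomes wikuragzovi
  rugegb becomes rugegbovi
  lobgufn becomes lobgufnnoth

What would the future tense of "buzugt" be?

"buzugt" has second-to-last letter 'g'. The stems whose second-to-last letter is 'g' (rugegb → rugegbovi, wikuragz → wikuragzovi) add -ovi.
The other patterns: stems whose second-to-last letter is 'f' double the final consonant and add -oth; stems whose second-to-last letter is 'd' or 'p' add zu- … -um around the stem.
So buzugt → buzugtovi.

buzugtovi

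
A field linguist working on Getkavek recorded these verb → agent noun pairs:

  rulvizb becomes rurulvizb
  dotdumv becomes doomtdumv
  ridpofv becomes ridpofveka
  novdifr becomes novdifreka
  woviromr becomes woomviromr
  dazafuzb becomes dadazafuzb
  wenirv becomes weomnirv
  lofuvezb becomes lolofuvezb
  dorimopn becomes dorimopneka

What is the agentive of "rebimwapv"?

rebimwapveka

dotdumv and ridpofv both end in -v yet inflect differently (doomtdumv, ridpofveka), so the final letter is not what conditions the rule; the second-to-last letter is.
"rebimwapv" has second-to-last letter 'p'. The one such stem in the data (dorimopn → dorimopneka) adds -eka, so the same rule applies.
The other patterns: stems whose second-to-last letter is 'z' repeat the first consonant+vowel as a prefix; stems whose second-to-last letter is 'm' or 'r' insert -om- after the first vowel.
So rebimwapv → rebimwapveka.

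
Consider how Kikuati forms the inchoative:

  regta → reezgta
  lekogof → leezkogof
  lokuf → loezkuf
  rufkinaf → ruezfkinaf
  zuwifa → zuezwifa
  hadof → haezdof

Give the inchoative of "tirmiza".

tiezrmiza

Every pair shown (regta → reezgta, lekogof → leezkogof, lokuf → loezkuf, …) follows the same rule: insert -ez- after the first vowel.
So tirmiza → tiezrmiza.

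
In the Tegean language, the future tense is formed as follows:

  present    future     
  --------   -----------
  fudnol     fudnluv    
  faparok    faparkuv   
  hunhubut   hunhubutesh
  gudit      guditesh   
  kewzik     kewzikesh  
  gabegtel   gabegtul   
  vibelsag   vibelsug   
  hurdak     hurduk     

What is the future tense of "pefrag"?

faparok and kewzik both end in -k yet inflect differently (faparkuv, kewzikesh), so the final letter is not what conditions the rule; the last vowel is.
"pefrag" has last vowel 'a'. The stems whose last vowel is 'a' (vibelsag → vibelsug, hurdak → hurduk) change the last vowel to 'u'.
So pefrag → pefrug.

pefrug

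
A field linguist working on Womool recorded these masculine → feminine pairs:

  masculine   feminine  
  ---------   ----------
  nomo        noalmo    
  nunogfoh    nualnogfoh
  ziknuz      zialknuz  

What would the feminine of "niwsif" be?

nialwsif

Every pair shown (nomo → noalmo, nunogfoh → nualnogfoh, ziknuz → zialknuz) follows the same rule: insert -al- after the first vowel.
So niwsif → nialwsif.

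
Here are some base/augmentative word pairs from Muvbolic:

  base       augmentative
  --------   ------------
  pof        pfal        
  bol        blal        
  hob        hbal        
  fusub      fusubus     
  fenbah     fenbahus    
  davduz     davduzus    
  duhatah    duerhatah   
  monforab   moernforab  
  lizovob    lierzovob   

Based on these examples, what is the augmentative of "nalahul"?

naerlahul

"nalahul" has 3 vowels. The stems with 3 vowels (duhatah → duerhatah, monforab → moernforab, lizovob → lierzovob) insert -er- after the first vowel.
So nalahul → naerlahul.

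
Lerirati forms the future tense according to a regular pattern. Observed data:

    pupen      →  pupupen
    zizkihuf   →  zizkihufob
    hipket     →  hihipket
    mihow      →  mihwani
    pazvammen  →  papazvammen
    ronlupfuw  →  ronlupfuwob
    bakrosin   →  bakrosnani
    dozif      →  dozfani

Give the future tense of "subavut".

pupen and bakrosin both end in -n yet inflect differently (pupupen, bakrosnani), so the final letter is not what conditions the rule; the last vowel is.
"subavut" has last vowel 'u'. The stems whose last vowel is 'u' (zizkihuf → zizkihufob, ronlupfuw → ronlupfuwob) add -ob.
The other patterns: stems whose last vowel is 'e' repeat the first consonant+vowel as a prefix; stems whose last vowel is 'i' or 'o' delete the last vowel and add -ani.
So subavut → subavutob.

subavutob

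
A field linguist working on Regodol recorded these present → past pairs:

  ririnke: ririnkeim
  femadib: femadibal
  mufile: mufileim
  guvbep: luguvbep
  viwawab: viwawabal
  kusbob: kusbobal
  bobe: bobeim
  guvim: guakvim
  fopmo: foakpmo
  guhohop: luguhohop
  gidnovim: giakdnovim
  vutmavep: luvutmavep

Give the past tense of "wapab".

guhohop and kusbob both have last vowel 'o' yet inflect differently (luguhohop, kusbobal), so the last vowel is not what conditions the rule; the final letter is.
"wapab" ends in -b. The stems ending in -b (viwawab → viwawabal, femadib → femadibal, kusbob → kusbobal) add -al.
So wapab → wapabal.

wapabal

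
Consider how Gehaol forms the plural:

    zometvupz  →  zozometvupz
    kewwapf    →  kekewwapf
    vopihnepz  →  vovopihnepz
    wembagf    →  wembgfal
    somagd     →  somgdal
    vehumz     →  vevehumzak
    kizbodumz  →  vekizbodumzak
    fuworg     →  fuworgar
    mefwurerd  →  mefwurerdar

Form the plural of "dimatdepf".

kewwapf and wembagf both end in -f yet inflect differently (kekewwapf, wembgfal), so the final letter is not what conditions the rule; the second-to-last letter is.
"dimatdepf" has second-to-last letter 'p'. The stems whose second-to-last letter is 'p' (zometvupz → zozometvupz, kewwapf → kekewwapf, vopihnepz → vovopihnepz) repeat the first consonant+vowel as a prefix.
The other patterns: stems whose second-to-last letter is 'g' delete the last vowel and add -al; stems whose second-to-last letter is 'm' add ve- … -ak around the stem; stems whose second-to-last letter is 'r' add -ar.
So dimatdepf → didimatdepf.

didimatdepf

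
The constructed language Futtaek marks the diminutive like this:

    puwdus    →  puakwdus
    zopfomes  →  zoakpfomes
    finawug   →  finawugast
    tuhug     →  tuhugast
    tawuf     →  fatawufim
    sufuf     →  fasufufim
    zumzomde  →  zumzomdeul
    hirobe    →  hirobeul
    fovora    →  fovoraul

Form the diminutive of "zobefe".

"zobefe" ends in -e. The stems ending in -e (zumzomde → zumzomdeul, hirobe → hirobeul) add -ul.
The other patterns: stems ending in -s insert -ak- after the first vowel; stems ending in -g add -ast; stems ending in -f add fa- … -im around the stem.
So zobefe → zobefeul.

zobefeul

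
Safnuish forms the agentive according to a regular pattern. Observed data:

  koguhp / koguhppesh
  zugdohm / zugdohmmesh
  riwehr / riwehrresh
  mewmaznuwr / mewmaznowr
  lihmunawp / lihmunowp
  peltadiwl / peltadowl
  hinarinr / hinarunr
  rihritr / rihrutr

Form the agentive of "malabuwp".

malabowp

riwehr and mewmaznuwr both end in -r yet inflect differently (riwehrresh, mewmaznowr), so the final letter is not what conditions the rule; the second-to-last letter is.
"malabuwp" has second-to-last letter 'w'. The stems whose second-to-last letter is 'w' (mewmaznuwr → mewmaznowr, lihmunawp → lihmunowp, peltadiwl → peltadowl) change the last vowel to 'o'.
The other patterns: stems whose second-to-last letter is 'h' double the final consonant and add -esh; stems whose second-to-last letter is 'n' or 't' change the last vowel to 'u'.
So malabuwp → malabowp.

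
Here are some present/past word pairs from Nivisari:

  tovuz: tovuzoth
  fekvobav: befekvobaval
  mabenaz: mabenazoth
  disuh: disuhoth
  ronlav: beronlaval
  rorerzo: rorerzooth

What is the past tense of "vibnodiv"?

ronlav and mabenaz both have last vowel 'a' yet inflect differently (beronlaval, mabenazoth), so the last vowel is not what conditions the rule; the final letter is.
"vibnodiv" ends in -v. The stems ending in -v (ronlav → beronlaval, fekvobav → befekvobaval) add be- … -al around the stem.
The other pattern: stems ending in -h, -o or -z add -oth.
So vibnodiv → bevibnodival.

bevibnodival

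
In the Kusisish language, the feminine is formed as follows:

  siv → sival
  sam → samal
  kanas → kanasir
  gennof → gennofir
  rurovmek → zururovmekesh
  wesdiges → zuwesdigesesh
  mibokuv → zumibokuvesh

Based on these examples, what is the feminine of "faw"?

fawal

kanas and wesdiges both end in -s yet inflect differently (kanasir, zuwesdigesesh), so the final letter is not what conditions the rule; the number of vowels is.
"faw" has 1 vowel. The stems with 1 vowel (siv → sival, sam → samal) add -al.
The other patterns: stems with 2 vowels add -ir; stems with 3 vowels add zu- … -esh around the stem.
So faw → fawal.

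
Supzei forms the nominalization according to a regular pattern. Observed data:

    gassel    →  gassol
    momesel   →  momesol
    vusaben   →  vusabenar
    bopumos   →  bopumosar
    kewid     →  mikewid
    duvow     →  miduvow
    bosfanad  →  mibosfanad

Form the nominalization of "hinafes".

hinafesar

"hinafes" ends in -s. The one such stem in the data (bopumos → bopumosar) adds -ar, so the same rule applies.
The other patterns: stems ending in -l change the last vowel to 'o'; stems ending in -d or -w add the prefix mi-.
So hinafes → hinafesar.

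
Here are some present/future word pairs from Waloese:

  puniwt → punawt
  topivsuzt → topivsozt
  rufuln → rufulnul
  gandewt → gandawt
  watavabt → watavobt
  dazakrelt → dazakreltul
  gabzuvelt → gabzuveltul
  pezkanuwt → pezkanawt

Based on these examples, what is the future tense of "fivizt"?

pezkanuwt and gabzuvelt both end in -t yet inflect differently (pezkanawt, gabzuveltul), so the final letter is not what conditions the rule; the second-to-last letter is.
"fivizt" has second-to-last letter 'z'. The one such stem in the data (topivsuzt → topivsozt) changes the last vowel to 'o' (as does watavabt), so the same rule applies.
The other patterns: stems whose second-to-last letter is 'w' change the last vowel to 'a'; stems whose second-to-last letter is 'l' add -ul.
So fivizt → fivozt.

fivozt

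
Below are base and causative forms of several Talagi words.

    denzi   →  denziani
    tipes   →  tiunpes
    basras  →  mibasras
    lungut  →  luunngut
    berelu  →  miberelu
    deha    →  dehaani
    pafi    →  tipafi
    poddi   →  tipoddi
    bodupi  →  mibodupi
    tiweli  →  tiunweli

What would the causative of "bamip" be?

poddi and denzi both end in -i yet inflect differently (tipoddi, denziani), so the final letter is not what conditions the rule; the first letter is.
"bamip" begins with b-. The stems beginning with b- (basras → mibasras, berelu → miberelu, bodupi → mibodupi) add the prefix mi-.
So bamip → mibamip.

mibamip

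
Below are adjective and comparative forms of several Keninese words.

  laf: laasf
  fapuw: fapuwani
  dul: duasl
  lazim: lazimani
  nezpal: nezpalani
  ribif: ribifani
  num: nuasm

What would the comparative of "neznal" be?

neznalani

nezpal and dul both end in -l yet inflect differently (nezpalani, duasl), so the final letter is not what conditions the rule; the number of vowels is.
"neznal" has 2 vowels. The stems with 2 vowels (ribif → ribifani, lazim → lazimani, fapuw → fapuwani) add -ani.
The other pattern: stems with 1 vowel insert -as- after the first vowel.
So neznal → neznalani.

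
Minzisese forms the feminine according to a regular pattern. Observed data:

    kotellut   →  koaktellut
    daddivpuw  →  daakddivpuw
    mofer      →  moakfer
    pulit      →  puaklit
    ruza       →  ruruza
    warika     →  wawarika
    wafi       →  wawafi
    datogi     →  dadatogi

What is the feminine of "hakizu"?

pulit and wafi both have last vowel 'i' yet inflect differently (puaklit, wawafi), so the last vowel is not what conditions the rule; whether the stem ends in a vowel or a consonant is.
"hakizu" ends in a vowel. The stems ending in a vowel (ruza → ruruza, warika → wawarika, wafi → wawafi) repeat the first consonant+vowel as a prefix.
The other pattern: stems ending in a consonant insert -ak- after the first vowel.
So hakizu → hahakizu.

hahakizu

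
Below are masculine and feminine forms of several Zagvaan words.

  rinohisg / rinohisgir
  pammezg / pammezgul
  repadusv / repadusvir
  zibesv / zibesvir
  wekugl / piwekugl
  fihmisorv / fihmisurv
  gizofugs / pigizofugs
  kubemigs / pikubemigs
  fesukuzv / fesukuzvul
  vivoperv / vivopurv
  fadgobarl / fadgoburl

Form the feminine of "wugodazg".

"wugodazg" has second-to-last letter 'z'. The stems whose second-to-last letter is 'z' (pammezg → pammezgul, fesukuzv → fesukuzvul) add -ul.
So wugodazg → wugodazgul.

wugodazgul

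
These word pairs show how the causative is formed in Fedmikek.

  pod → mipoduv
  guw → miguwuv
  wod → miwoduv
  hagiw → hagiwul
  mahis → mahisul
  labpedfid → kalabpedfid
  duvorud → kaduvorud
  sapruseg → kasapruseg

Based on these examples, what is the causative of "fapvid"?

fapvidul

"fapvid" has 2 vowels. The stems with 2 vowels (hagiw → hagiwul, mahis → mahisul) add -ul.
The other patterns: stems with 1 vowel add mi- … -uv around the stem; stems with 3 vowels add the prefix ka-.
So fapvid → fapvidul.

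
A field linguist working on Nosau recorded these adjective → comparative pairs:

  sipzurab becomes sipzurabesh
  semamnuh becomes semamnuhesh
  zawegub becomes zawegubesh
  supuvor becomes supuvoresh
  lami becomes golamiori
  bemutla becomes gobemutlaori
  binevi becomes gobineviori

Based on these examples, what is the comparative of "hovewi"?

gohovewiori

sipzurab and bemutla both have last vowel 'a' yet inflect differently (sipzurabesh, gobemutlaori), so the last vowel is not what conditions the rule; whether the stem ends in a vowel or a consonant is.
"hovewi" ends in a vowel. The stems ending in a vowel (lami → golamiori, bemutla → gobemutlaori, binevi → gobineviori) add go- … -ori around the stem.
So hovewi → gohovewiori.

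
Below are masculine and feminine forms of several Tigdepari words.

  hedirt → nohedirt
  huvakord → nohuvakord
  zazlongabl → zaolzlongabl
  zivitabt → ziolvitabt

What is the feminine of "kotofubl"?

"kotofubl" has second-to-last letter 'b'. The stems whose second-to-last letter is 'b' (zazlongabl → zaolzlongabl, zivitabt → ziolvitabt) insert -ol- after the first vowel.
The other pattern: stems whose second-to-last letter is 'r' add the prefix no-.
So kotofubl → kooltofubl.

kooltofubl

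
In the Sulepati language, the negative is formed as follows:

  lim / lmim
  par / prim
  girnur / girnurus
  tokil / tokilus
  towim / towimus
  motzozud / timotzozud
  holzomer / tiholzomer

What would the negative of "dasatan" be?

par and girnur both end in -r yet inflect differently (prim, girnurus), so the final letter is not what conditions the rule; the number of vowels is.
"dasatan" has 3 vowels. The stems with 3 vowels (motzozud → timotzozud, holzomer → tiholzomer) add the prefix ti-.
The other patterns: stems with 1 vowel delete the last vowel and add -im; stems with 2 vowels add -us.
So dasatan → tidasatan.

tidasatan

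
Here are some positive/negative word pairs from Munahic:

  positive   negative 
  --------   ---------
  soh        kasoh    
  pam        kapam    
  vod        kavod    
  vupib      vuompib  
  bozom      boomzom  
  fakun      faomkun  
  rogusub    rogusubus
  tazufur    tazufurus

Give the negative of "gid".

pam and bozom both end in -m yet inflect differently (kapam, boomzom), so the final letter is not what conditions the rule; the number of vowels is.
"gid" has 1 vowel. The stems with 1 vowel (soh → kasoh, pam → kapam, vod → kavod) add the prefix ka-.
The other patterns: stems with 2 vowels insert -om- after the first vowel; stems with 3 vowels add -us.
So gid → kagid.

kagid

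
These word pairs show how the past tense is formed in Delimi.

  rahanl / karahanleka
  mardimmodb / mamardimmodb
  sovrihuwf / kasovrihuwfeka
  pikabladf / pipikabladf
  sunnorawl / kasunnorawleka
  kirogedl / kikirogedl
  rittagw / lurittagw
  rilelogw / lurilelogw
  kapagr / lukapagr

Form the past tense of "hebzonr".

"hebzonr" has second-to-last letter 'n'. The one such stem in the data (rahanl → karahanleka) adds ka- … -eka around the stem, so the same rule applies.
So hebzonr → kahebzonreka.

kahebzonreka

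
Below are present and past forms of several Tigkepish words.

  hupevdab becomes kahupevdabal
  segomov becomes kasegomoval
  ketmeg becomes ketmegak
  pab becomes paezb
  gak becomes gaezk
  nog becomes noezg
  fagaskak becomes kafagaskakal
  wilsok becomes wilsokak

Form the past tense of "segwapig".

kasegwapigal

"segwapig" has 3 vowels. The stems with 3 vowels (segomov → kasegomoval, hupevdab → kahupevdabal, fagaskak → kafagaskakal) add ka- … -al around the stem.
So segwapig → kasegwapigal.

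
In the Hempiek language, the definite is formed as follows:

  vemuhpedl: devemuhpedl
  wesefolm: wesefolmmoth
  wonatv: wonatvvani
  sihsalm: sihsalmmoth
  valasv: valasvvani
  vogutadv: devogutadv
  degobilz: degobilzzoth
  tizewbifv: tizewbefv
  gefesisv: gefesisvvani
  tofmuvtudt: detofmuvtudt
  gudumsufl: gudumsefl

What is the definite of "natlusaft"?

natluseft

"natlusaft" has second-to-last letter 'f'. The stems whose second-to-last letter is 'f' (tizewbifv → tizewbefv, gudumsufl → gudumsefl) change the last vowel to 'e'.
The other patterns: stems whose second-to-last letter is 'l' double the final consonant and add -oth; stems whose second-to-last letter is 'd' add the prefix de-; stems whose second-to-last letter is 's' or 't' double the final consonant and add -ani.
So natlusaft → natluseft.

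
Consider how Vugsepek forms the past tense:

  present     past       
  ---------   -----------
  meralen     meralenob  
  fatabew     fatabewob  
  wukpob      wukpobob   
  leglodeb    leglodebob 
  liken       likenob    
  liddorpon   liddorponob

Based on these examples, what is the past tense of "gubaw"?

gubawob

Every pair shown (meralen → meralenob, fatabew → fatabewob, wukpob → wukpobob, …) follows the same rule: add -ob.
So gubaw → gubawob.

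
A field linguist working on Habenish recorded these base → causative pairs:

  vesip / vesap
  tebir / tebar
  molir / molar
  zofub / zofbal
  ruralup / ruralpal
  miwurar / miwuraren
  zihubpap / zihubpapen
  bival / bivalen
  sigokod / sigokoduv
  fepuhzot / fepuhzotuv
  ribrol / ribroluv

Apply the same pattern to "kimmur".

"kimmur" has last vowel 'u'. The stems whose last vowel is 'u' (zofub → zofbal, ruralup → ruralpal) delete the last vowel and add -al.
So kimmur → kimmral.

kimmral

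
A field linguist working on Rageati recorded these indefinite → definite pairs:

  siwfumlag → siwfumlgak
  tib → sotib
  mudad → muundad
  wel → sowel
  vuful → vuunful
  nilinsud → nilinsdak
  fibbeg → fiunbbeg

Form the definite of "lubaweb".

wel and vuful both end in -l yet inflect differently (sowel, vuunful), so the final letter is not what conditions the rule; the number of vowels is.
"lubaweb" has 3 vowels. The stems with 3 vowels (nilinsud → nilinsdak, siwfumlag → siwfumlgak) delete the last vowel and add -ak.
The other patterns: stems with 1 vowel add the prefix so-; stems with 2 vowels insert -un- after the first vowel.
So lubaweb → lubawbak.

lubawbak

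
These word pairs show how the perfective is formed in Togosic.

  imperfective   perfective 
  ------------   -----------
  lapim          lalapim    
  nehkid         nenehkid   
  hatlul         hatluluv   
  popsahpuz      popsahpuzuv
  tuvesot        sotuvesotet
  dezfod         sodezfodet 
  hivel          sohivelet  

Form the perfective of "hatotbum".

hatotbumuv

"hatotbum" has last vowel 'u'. The stems whose last vowel is 'u' (hatlul → hatluluv, popsahpuz → popsahpuzuv) add -uv.
The other patterns: stems whose last vowel is 'i' repeat the first consonant+vowel as a prefix; stems whose last vowel is 'e' or 'o' add so- … -et around the stem.
So hatotbum → hatotbumuv.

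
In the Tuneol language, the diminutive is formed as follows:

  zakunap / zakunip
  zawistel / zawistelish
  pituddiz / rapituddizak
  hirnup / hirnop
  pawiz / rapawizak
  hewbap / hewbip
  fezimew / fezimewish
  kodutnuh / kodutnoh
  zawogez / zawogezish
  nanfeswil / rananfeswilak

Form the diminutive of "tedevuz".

tedevoz

"tedevuz" has last vowel 'u'. The stems whose last vowel is 'u' (hirnup → hirnop, kodutnuh → kodutnoh) change the last vowel to 'o'.
So tedevuz → tedevoz.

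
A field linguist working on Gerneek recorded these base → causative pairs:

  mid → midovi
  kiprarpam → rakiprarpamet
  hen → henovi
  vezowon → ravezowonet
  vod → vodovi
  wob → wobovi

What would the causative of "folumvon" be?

rafolumvonet

hen and vezowon both end in -n yet inflect differently (henovi, ravezowonet), so the final letter is not what conditions the rule; the number of vowels is.
"folumvon" has 3 vowels. The stems with 3 vowels (kiprarpam → rakiprarpamet, vezowon → ravezowonet) add ra- … -et around the stem.
The other pattern: stems with 1 vowel add -ovi.
So folumvon → rafolumvonet.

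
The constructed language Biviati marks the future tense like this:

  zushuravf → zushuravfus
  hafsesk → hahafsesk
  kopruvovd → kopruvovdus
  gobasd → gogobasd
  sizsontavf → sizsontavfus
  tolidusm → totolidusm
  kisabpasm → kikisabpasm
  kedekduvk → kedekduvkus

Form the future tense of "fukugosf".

kopruvovd and gobasd both end in -d yet inflect differently (kopruvovdus, gogobasd), so the final letter is not what conditions the rule; the second-to-last letter is.
"fukugosf" has second-to-last letter 's'. The stems whose second-to-last letter is 's' (kisabpasm → kikisabpasm, gobasd → gogobasd, tolidusm → totolidusm) repeat the first consonant+vowel as a prefix.
The other pattern: stems whose second-to-last letter is 'v' add -us.
So fukugosf → fufukugosf.

fufukugosf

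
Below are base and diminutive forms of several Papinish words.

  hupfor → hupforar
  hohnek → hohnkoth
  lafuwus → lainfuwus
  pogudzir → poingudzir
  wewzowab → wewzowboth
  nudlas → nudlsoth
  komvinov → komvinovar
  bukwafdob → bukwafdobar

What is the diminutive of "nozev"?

wewzowab and bukwafdob both end in -b yet inflect differently (wewzowboth, bukwafdobar), so the final letter is not what conditions the rule; the last vowel is.
"nozev" has last vowel 'e'. The one such stem in the data (hohnek → hohnkoth) deletes the last vowel and adds -oth (as do nudlas, wewzowab), so the same rule applies.
So nozev → nozvoth.

nozvoth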